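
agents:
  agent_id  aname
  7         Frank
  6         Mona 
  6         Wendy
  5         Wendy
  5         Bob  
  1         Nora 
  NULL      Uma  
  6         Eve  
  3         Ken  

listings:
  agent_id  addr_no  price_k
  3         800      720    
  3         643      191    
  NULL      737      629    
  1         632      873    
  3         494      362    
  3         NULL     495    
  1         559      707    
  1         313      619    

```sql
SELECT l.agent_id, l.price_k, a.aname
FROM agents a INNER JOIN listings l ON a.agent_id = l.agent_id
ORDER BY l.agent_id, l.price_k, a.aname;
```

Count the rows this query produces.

7

INNER JOIN keeps only pairs where the ON condition holds.
Matching on a.agent_id = l.agent_id. A NULL in a compared column never satisfies the condition.
Matched pairs: 7.
Total: 7 rows.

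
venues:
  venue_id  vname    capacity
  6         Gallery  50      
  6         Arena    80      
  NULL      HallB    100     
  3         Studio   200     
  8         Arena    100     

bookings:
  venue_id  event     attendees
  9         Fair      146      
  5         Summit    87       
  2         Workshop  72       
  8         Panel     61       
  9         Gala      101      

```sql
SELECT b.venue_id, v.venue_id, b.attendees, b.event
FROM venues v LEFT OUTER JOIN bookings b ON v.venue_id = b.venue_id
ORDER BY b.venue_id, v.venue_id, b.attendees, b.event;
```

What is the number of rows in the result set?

5

LEFT JOIN keeps every row from `venues`; unmatched rows get NULL for `bookings`'s columns.
Matching on v.venue_id = b.venue_id. A NULL in a compared column never satisfies the condition.
- venue_id=6: no b row matches, row kept with b columns NULL.
- venue_id=6: no b row matches, row kept with b columns NULL.
- venue_id=NULL: no b row matches, row kept with b columns NULL.
- venue_id=3: no b row matches, row kept with b columns NULL.
- venue_id=8: 1 matching b row(s), so 1 row(s) emitted.
Total: 1 matched + 4 padded = 5 rows.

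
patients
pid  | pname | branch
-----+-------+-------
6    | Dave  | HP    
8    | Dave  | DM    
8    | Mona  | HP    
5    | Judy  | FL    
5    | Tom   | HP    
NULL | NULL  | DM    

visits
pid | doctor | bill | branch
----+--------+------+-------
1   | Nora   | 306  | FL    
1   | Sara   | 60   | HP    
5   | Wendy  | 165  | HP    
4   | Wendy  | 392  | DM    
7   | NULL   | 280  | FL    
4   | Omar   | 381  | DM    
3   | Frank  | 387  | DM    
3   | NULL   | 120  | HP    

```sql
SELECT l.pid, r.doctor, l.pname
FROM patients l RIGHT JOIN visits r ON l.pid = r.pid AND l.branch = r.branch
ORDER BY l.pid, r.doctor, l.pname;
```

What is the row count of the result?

RIGHT JOIN keeps every row from `visits`; unmatched rows get NULL for `patients`'s columns.
Matching on l.pid = r.pid AND l.branch = r.branch. A NULL in a compared column never satisfies the condition.
Matched pairs: 1; unmatched r rows kept: 7.
Total: 1 matched + 7 padded = 8 rows.

8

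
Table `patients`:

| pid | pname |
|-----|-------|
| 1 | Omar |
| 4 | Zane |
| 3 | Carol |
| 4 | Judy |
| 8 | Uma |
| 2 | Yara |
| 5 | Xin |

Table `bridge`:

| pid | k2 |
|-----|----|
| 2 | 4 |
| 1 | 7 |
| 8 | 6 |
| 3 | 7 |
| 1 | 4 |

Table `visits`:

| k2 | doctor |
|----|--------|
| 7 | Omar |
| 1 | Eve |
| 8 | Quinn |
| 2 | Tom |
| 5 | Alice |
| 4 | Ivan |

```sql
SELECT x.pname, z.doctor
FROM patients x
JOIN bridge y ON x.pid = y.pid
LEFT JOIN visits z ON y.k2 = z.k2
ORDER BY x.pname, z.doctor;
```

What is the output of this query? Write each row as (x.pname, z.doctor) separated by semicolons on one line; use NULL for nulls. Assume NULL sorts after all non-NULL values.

Joins associate left-to-right: patients INNER JOIN bridge on pid gives 5 intermediate row(s).
Then LEFT JOIN `visits z` on k2: each of those 5 rows is kept; rows whose y.k2 has no match in z get NULL for z's columns.

(Carol, Omar); (Omar, Ivan); (Omar, Omar); (Uma, NULL); (Yara, Ivan)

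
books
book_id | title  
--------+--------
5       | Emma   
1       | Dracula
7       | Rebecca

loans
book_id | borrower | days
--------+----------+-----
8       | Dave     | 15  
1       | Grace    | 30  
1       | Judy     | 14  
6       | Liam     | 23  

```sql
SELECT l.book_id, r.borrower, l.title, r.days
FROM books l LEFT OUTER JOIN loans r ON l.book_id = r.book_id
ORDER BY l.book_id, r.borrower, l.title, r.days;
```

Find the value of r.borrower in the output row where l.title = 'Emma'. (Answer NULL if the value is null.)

LEFT JOIN keeps every row from `books`; unmatched rows get NULL for `loans`'s columns.
Matching on l.book_id = r.book_id.
- book_id=5: no r row matches, row kept with r columns NULL.
- book_id=1: 2 matching r row(s), so 2 row(s) emitted.
- book_id=7: no r row matches, row kept with r columns NULL.

NULL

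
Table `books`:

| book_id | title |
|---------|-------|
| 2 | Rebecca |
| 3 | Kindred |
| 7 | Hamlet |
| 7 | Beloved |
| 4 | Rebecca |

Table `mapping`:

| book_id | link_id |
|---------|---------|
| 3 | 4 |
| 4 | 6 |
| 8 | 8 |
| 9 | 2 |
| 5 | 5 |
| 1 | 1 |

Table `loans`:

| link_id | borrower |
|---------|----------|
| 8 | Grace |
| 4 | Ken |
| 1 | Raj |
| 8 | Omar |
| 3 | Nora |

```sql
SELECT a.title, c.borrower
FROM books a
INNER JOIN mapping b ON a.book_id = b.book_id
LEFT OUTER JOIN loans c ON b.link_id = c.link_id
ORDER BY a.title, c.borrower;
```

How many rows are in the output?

Step 1 — a INNER JOIN b on book_id → 2 row(s).
Then LEFT JOIN `loans c` on link_id: each of those 2 rows is kept; rows whose b.link_id has no match in c get NULL for c's columns.
Result: 2 row(s).

2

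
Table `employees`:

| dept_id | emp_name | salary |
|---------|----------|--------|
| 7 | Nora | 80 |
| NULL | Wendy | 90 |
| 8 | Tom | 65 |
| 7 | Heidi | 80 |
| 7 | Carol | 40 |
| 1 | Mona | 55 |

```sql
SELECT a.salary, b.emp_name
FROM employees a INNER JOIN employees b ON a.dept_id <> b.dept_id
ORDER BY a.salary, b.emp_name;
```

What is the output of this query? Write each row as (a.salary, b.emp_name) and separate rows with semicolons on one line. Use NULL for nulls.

INNER JOIN keeps only pairs where the ON condition holds.
Matching on a.dept_id <> b.dept_id. A NULL in a compared column never satisfies the condition.
- a[0] dept_id=7 → 2 match(es) in b → 2 row(s).
- a[1] dept_id=NULL → no match; dropped.
- a[2] dept_id=8 → 4 match(es) in b → 4 row(s).
- a[3] dept_id=7 → 2 match(es) in b → 2 row(s).
- a[4] dept_id=7 → 2 match(es) in b → 2 row(s).
- a[5] dept_id=1 → 4 match(es) in b → 4 row(s).

(40, Mona); (40, Tom); (55, Carol); (55, Heidi); (55, Nora); (55, Tom); (65, Carol); (65, Heidi); (65, Mona); (65, Nora); (80, Mona); (80, Mona); (80, Tom); (80, Tom)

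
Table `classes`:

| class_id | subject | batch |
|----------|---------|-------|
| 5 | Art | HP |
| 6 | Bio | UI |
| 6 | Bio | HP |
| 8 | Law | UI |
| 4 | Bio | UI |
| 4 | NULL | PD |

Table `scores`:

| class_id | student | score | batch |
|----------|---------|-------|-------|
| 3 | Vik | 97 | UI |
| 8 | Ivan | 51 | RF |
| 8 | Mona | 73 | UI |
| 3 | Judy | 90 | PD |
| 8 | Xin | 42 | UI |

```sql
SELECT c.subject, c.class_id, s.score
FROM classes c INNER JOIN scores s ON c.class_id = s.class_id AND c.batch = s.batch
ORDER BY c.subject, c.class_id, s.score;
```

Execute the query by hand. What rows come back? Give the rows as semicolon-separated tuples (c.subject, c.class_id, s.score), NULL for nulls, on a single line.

(Law, 8, 42); (Law, 8, 73)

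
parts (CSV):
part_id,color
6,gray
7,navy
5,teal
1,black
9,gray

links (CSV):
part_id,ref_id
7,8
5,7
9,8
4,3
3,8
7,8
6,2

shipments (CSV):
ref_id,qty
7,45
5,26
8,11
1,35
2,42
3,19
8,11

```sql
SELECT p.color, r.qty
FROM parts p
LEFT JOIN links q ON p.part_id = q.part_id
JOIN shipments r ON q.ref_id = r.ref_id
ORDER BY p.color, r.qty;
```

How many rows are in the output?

8

Joins associate left-to-right: parts LEFT JOIN links on part_id gives 6 intermediate row(s).
Then INNER JOIN `shipments r` on ref_id: keep only rows whose q.ref_id appears in r.
Result: 8 row(s).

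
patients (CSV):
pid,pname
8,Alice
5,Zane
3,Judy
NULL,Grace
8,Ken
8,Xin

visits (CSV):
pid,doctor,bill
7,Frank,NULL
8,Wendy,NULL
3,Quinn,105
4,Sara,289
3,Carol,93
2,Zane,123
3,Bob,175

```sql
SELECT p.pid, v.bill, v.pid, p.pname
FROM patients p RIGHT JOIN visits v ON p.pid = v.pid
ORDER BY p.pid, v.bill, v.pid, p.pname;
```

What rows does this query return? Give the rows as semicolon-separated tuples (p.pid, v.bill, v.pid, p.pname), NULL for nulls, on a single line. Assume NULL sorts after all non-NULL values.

RIGHT JOIN keeps every row from `visits`; unmatched rows get NULL for `patients`'s columns.
Matching on p.pid = v.pid. A NULL in a compared column never satisfies the condition.
- p row (pid=8): matches 1 v row(s) → 1 output row(s).
- p row (pid=5): no match.
- p row (pid=3): matches 3 v row(s) → 3 output row(s).
- p row (pid=NULL): no match.
- p row (pid=8): matches 1 v row(s) → 1 output row(s).
- p row (pid=8): matches 1 v row(s) → 1 output row(s).
- plus 3 unmatched v row(s), each kept with NULL p columns.
After projecting and ordering:
p.pid | v.bill | v.pid | p.pname
3 | 93 | 3 | Judy
3 | 105 | 3 | Judy
3 | 175 | 3 | Judy
8 | NULL | 8 | Alice
8 | NULL | 8 | Ken
8 | NULL | 8 | Xin
NULL | 123 | 2 | NULL
NULL | 289 | 4 | NULL
NULL | NULL | 7 | NULL

(3, 93, 3, Judy); (3, 105, 3, Judy); (3, 175, 3, Judy); (8, NULL, 8, Alice); (8, NULL, 8, Ken); (8, NULL, 8, Xin); (NULL, 123, 2, NULL); (NULL, 289, 4, NULL); (NULL, NULL, 7, NULL)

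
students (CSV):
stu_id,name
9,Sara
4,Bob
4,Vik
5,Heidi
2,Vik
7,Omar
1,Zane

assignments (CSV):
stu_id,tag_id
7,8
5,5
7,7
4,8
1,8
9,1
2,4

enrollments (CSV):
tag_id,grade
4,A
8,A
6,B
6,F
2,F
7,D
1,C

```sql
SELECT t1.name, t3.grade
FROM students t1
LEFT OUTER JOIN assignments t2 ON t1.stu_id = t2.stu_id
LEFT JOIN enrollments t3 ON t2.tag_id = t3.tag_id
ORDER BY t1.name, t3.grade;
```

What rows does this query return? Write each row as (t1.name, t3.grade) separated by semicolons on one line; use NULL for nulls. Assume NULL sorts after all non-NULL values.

(Bob, A); (Heidi, NULL); (Omar, A); (Omar, D); (Sara, C); (Vik, A); (Vik, A); (Zane, A)

Evaluate left to right. First `students t1 LEFT JOIN assignments t2` on stu_id: 8 row(s).
Then LEFT JOIN `enrollments t3` on tag_id: each of those 8 rows is kept; rows whose t2.tag_id has no match in t3 get NULL for t3's columns.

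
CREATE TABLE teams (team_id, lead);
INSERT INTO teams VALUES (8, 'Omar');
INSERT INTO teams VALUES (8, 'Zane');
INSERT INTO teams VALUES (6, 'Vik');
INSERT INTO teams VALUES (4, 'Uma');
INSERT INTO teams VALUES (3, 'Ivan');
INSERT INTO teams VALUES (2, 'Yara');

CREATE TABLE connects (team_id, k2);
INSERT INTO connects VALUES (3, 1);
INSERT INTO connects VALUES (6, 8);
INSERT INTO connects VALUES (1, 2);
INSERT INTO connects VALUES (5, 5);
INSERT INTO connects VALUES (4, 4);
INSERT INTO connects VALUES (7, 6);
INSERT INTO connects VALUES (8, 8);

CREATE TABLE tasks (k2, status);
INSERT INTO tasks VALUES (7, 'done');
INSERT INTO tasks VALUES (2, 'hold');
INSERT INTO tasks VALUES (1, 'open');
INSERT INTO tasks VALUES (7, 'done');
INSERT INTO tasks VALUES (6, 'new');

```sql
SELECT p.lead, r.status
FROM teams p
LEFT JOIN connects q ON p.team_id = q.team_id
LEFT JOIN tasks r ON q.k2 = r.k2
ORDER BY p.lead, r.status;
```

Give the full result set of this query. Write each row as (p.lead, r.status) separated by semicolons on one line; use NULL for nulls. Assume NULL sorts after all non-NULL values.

(Ivan, open); (Omar, NULL); (Uma, NULL); (Vik, NULL); (Yara, NULL); (Zane, NULL)

Evaluate left to right. First `teams p LEFT JOIN connects q` on team_id: 6 row(s).
Then LEFT JOIN `tasks r` on k2: each of those 6 rows is kept; rows whose q.k2 has no match in r get NULL for r's columns.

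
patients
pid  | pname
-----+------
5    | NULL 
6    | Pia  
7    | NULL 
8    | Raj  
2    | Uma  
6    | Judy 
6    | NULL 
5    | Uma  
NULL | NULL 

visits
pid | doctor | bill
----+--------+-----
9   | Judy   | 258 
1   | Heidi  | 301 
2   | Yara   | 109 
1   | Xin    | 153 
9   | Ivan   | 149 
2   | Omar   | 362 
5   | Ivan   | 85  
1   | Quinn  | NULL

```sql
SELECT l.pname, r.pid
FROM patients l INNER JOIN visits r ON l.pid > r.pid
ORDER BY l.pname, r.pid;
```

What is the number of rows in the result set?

INNER JOIN keeps only pairs where the ON condition holds.
Matching on l.pid > r.pid. A NULL in a compared column never satisfies the condition.
Matched pairs: 43.
Total: 43 rows.

43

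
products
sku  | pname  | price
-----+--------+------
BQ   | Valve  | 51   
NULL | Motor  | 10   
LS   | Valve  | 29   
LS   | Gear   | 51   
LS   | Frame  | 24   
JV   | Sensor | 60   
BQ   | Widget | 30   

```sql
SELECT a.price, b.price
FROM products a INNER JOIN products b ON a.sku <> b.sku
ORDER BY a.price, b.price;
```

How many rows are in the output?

22

INNER JOIN keeps only pairs where the ON condition holds.
Matching on a.sku <> b.sku. A NULL in a compared column never satisfies the condition.
- a (sku=BQ) pairs with 4 row(s) of b.
- a (sku=NULL) has no partner → excluded.
- a (sku=LS) pairs with 3 row(s) of b.
- a (sku=LS) pairs with 3 row(s) of b.
- a (sku=LS) pairs with 3 row(s) of b.
- a (sku=JV) pairs with 5 row(s) of b.
- a (sku=BQ) pairs with 4 row(s) of b.
Total: 22 rows.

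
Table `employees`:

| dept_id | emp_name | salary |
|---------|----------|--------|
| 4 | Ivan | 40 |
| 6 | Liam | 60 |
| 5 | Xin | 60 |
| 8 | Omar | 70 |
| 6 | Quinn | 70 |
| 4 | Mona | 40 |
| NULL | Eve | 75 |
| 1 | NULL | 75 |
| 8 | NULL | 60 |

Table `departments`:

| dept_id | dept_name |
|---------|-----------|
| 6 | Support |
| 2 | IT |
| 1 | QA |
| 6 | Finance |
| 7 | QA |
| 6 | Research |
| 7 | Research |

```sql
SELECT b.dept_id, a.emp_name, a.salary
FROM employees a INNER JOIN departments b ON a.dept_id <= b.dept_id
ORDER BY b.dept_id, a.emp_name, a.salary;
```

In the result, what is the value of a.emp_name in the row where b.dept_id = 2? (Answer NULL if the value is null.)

INNER JOIN keeps only pairs where the ON condition holds.
Matching on a.dept_id <= b.dept_id. A NULL in a compared column never satisfies the condition.
- dept_id=4: 5 matching b row(s), so 5 row(s) emitted.
- dept_id=6: 5 matching b row(s), so 5 row(s) emitted.
- dept_id=5: 5 matching b row(s), so 5 row(s) emitted.
- dept_id=8: no matching b row, dropped.
- dept_id=6: 5 matching b row(s), so 5 row(s) emitted.
- dept_id=4: 5 matching b row(s), so 5 row(s) emitted.
- dept_id=NULL: no matching b row, dropped.
- dept_id=1: 7 matching b row(s), so 7 row(s) emitted.
- dept_id=8: no matching b row, dropped.

NULL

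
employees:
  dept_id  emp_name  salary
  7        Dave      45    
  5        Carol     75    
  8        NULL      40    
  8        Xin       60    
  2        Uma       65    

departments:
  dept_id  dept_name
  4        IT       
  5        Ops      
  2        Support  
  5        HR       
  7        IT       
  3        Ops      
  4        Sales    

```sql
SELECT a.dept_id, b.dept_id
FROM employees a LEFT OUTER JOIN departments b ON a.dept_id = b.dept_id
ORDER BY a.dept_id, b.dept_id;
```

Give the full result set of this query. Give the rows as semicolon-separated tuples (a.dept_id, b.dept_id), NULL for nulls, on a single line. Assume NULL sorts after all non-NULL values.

LEFT JOIN keeps every row from `employees`; unmatched rows get NULL for `departments`'s columns.
Matching on a.dept_id = b.dept_id.
- a (dept_id=7) pairs with 1 row(s) of b.
- a (dept_id=5) pairs with 2 row(s) of b.
- a (dept_id=8) has no partner → padded with NULL.
- a (dept_id=8) has no partner → padded with NULL.
- a (dept_id=2) pairs with 1 row(s) of b.
After projecting and ordering:
a.dept_id | b.dept_id
2 | 2
5 | 5
5 | 5
7 | 7
8 | NULL
8 | NULL

(2, 2); (5, 5); (5, 5); (7, 7); (8, NULL); (8, NULL)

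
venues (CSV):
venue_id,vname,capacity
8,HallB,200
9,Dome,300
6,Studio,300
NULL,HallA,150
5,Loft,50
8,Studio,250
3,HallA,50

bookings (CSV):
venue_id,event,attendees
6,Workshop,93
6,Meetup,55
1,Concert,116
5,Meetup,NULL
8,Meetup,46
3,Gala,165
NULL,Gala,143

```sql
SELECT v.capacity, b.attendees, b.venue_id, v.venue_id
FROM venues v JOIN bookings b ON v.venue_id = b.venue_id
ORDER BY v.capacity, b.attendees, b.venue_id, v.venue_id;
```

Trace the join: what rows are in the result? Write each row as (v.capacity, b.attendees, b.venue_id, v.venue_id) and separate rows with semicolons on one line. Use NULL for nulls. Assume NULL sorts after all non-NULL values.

(50, 165, 3, 3); (50, NULL, 5, 5); (200, 46, 8, 8); (250, 46, 8, 8); (300, 55, 6, 6); (300, 93, 6, 6)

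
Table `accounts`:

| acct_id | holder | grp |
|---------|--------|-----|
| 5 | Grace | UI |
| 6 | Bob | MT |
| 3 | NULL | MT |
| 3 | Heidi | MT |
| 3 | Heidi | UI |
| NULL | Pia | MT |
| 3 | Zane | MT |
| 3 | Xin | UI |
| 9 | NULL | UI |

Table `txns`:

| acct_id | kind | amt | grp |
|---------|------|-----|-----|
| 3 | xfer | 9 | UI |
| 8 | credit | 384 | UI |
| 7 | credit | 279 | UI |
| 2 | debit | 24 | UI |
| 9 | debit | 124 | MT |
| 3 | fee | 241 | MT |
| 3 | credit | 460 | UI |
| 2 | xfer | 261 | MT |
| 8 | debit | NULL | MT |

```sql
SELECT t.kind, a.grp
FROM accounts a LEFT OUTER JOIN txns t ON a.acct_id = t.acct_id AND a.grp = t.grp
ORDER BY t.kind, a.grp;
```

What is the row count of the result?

LEFT JOIN keeps every row from `accounts`; unmatched rows get NULL for `txns`'s columns.
Matching on a.acct_id = t.acct_id AND a.grp = t.grp. A NULL in a compared column never satisfies the condition.
Matched pairs: 7; unmatched a rows kept: 4.
Total: 7 matched + 4 padded = 11 rows.

11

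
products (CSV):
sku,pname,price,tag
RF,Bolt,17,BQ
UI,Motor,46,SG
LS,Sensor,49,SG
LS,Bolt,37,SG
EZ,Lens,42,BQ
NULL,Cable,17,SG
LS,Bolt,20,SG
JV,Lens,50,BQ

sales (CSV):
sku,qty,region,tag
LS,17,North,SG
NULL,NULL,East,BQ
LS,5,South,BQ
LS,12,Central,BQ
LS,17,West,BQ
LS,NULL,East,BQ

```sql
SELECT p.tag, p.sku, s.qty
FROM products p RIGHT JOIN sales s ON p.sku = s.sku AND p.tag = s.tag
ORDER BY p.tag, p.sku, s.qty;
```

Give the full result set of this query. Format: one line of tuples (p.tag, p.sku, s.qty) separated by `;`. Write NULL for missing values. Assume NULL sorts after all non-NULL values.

(SG, LS, 17); (SG, LS, 17); (SG, LS, 17); (NULL, NULL, 5); (NULL, NULL, 12); (NULL, NULL, 17); (NULL, NULL, NULL); (NULL, NULL, NULL)

RIGHT JOIN keeps every row from `sales`; unmatched rows get NULL for `products`'s columns.
Matching on p.sku = s.sku AND p.tag = s.tag. A NULL in a compared column never satisfies the condition.
Matched pairs: 3; unmatched s rows kept: 5.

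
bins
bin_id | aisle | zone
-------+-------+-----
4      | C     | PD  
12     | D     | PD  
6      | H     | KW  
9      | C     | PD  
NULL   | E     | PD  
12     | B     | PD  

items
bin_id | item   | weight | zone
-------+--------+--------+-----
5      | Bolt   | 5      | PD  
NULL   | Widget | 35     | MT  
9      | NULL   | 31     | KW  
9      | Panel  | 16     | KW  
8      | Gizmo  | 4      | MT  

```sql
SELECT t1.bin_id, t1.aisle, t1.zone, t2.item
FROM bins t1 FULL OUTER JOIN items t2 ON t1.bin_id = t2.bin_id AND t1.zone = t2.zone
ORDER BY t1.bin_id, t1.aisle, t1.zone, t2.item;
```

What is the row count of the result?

11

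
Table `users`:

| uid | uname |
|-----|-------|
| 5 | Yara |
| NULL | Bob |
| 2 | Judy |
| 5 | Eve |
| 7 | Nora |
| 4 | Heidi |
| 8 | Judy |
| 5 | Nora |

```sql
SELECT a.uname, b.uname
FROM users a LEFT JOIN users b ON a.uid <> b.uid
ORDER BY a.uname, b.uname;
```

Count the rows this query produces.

LEFT JOIN keeps every row from `users a`; unmatched rows get NULL for `users b`'s columns.
Matching on a.uid <> b.uid. A NULL in a compared column never satisfies the condition.
- a row (uid=5): matches 4 b row(s) → 4 output row(s).
- a row (uid=NULL): no match → kept, b columns NULL.
- a row (uid=2): matches 6 b row(s) → 6 output row(s).
- a row (uid=5): matches 4 b row(s) → 4 output row(s).
- a row (uid=7): matches 6 b row(s) → 6 output row(s).
- a row (uid=4): matches 6 b row(s) → 6 output row(s).
- a row (uid=8): matches 6 b row(s) → 6 output row(s).
- a row (uid=5): matches 4 b row(s) → 4 output row(s).
Total: 36 matched + 1 padded = 37 rows.

37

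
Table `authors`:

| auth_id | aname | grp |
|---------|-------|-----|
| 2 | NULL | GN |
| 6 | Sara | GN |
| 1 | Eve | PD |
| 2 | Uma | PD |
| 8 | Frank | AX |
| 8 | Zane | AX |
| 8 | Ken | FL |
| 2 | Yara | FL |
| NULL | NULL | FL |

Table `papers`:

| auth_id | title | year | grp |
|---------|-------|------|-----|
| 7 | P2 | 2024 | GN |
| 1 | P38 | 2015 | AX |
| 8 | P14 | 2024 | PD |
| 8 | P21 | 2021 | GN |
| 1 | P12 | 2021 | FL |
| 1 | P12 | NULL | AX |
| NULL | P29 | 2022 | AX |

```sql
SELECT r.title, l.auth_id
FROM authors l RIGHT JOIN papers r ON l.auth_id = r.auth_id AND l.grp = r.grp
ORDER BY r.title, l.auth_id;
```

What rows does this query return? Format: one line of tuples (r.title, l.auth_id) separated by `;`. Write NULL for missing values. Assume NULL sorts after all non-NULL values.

RIGHT JOIN keeps every row from `papers`; unmatched rows get NULL for `authors`'s columns.
Matching on l.auth_id = r.auth_id AND l.grp = r.grp. A NULL in a compared column never satisfies the condition.
- l[0] auth_id=2, grp=GN → no match.
- l[1] auth_id=6, grp=GN → no match.
- l[2] auth_id=1, grp=PD → no match.
- l[3] auth_id=2, grp=PD → no match.
- l[4] auth_id=8, grp=AX → no match.
- l[5] auth_id=8, grp=AX → no match.
- l[6] auth_id=8, grp=FL → no match.
- l[7] auth_id=2, grp=FL → no match.
- l[8] auth_id=NULL, grp=FL → no match.
- 7 r row(s) had no l match → kept, l columns NULL.
After projecting and ordering:
r.title | l.auth_id
P12 | NULL
P12 | NULL
P14 | NULL
P2 | NULL
P21 | NULL
P29 | NULL
P38 | NULL

(P12, NULL); (P12, NULL); (P14, NULL); (P2, NULL); (P21, NULL); (P29, NULL); (P38, NULL)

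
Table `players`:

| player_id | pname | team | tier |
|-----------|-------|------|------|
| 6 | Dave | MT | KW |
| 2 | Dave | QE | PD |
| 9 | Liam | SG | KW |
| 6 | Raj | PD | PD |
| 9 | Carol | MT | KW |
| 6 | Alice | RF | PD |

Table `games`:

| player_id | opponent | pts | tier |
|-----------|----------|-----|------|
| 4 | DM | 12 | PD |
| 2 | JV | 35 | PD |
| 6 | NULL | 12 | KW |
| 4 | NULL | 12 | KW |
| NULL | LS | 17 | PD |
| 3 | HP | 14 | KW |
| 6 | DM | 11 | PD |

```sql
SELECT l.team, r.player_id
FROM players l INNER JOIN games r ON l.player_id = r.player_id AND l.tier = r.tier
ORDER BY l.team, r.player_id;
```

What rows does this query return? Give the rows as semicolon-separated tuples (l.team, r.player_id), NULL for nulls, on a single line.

(MT, 6); (PD, 6); (QE, 2); (RF, 6)

INNER JOIN keeps only pairs where the ON condition holds.
Matching on l.player_id = r.player_id AND l.tier = r.tier. A NULL in a compared column never satisfies the condition.
- l row (player_id=6, tier=KW): matches 1 r row(s) → 1 output row(s).
- l row (player_id=2, tier=PD): matches 1 r row(s) → 1 output row(s).
- l row (player_id=9, tier=KW): no match → dropped.
- l row (player_id=6, tier=PD): matches 1 r row(s) → 1 output row(s).
- l row (player_id=9, tier=KW): no match → dropped.
- l row (player_id=6, tier=PD): matches 1 r row(s) → 1 output row(s).
After projecting and ordering:
l.team | r.player_id
MT | 6
PD | 6
QE | 2
RF | 6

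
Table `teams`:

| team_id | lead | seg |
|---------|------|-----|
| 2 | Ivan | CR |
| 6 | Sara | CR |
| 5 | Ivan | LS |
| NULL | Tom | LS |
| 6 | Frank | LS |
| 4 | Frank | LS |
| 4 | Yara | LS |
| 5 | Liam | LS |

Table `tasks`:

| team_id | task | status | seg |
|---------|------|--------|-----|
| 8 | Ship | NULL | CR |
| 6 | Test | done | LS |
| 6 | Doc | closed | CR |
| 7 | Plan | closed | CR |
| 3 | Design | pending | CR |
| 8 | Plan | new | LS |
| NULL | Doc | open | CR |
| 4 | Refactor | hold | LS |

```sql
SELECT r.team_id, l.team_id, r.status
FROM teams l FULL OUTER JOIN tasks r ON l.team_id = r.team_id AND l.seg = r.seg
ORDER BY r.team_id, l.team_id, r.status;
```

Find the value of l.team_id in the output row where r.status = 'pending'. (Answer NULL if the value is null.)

FULL OUTER JOIN keeps every row from both sides; unmatched rows get NULL for the other side's columns.
Matching on l.team_id = r.team_id AND l.seg = r.seg. A NULL in a compared column never satisfies the condition.
- l (team_id=2, seg=CR) has no partner → padded with NULL.
- l (team_id=6, seg=CR) pairs with 1 row(s) of r.
- l (team_id=5, seg=LS) has no partner → padded with NULL.
- l (team_id=NULL, seg=LS) has no partner → padded with NULL.
- l (team_id=6, seg=LS) pairs with 1 row(s) of r.
- l (team_id=4, seg=LS) pairs with 1 row(s) of r.
- l (team_id=4, seg=LS) pairs with 1 row(s) of r.
- l (team_id=5, seg=LS) has no partner → padded with NULL.
- plus 5 unmatched r row(s), each kept with NULL l columns.

NULL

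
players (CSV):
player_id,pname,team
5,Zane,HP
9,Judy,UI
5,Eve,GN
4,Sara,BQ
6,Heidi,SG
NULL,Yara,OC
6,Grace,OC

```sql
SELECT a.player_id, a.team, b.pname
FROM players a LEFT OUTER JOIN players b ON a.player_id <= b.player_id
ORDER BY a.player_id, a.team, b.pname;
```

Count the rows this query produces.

LEFT JOIN keeps every row from `players a`; unmatched rows get NULL for `players b`'s columns.
Matching on a.player_id <= b.player_id. A NULL in a compared column never satisfies the condition.
Matched pairs: 23; unmatched a rows kept: 1.
Total: 23 matched + 1 padded = 24 rows.

24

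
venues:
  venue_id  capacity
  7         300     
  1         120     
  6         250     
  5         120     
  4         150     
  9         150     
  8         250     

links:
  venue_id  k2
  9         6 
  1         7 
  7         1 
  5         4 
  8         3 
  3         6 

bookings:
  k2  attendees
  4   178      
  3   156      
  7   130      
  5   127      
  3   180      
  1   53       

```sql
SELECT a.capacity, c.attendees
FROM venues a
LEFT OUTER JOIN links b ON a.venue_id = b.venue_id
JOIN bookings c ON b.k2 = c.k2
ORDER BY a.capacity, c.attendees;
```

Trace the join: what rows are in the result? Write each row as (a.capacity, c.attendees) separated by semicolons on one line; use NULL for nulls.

(120, 130); (120, 178); (250, 156); (250, 180); (300, 53)

Step 1 — a LEFT JOIN b on venue_id → 7 row(s).
Then INNER JOIN `bookings c` on k2: keep only rows whose b.k2 appears in c.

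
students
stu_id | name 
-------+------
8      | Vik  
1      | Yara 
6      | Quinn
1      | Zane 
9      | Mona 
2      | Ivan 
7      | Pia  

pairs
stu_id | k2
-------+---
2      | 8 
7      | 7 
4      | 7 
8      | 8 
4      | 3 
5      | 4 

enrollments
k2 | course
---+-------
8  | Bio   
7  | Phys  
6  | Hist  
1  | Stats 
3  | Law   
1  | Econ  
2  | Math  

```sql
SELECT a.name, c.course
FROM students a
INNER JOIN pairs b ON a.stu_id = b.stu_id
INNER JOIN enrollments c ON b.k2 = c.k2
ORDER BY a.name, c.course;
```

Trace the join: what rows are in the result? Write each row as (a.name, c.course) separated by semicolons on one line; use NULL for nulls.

(Ivan, Bio); (Pia, Phys); (Vik, Bio)

Joins associate left-to-right: students INNER JOIN pairs on stu_id gives 3 intermediate row(s).
Then INNER JOIN `enrollments c` on k2: keep only rows whose b.k2 appears in c.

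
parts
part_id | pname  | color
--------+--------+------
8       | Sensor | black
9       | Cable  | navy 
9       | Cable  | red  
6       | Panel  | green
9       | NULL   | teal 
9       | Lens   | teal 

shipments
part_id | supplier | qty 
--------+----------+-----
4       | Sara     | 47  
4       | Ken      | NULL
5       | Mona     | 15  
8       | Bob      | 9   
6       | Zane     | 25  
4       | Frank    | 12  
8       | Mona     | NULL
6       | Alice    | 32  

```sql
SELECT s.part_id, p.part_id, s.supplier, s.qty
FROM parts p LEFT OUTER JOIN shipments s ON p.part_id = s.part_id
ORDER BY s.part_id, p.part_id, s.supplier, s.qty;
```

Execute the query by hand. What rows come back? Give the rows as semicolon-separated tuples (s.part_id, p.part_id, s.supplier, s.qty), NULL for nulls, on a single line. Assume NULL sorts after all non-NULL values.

LEFT JOIN keeps every row from `parts`; unmatched rows get NULL for `shipments`'s columns.
Matching on p.part_id = s.part_id.
- p (part_id=8) pairs with 2 row(s) of s.
- p (part_id=9) has no partner → padded with NULL.
- p (part_id=9) has no partner → padded with NULL.
- p (part_id=6) pairs with 2 row(s) of s.
- p (part_id=9) has no partner → padded with NULL.
- p (part_id=9) has no partner → padded with NULL.
After projecting and ordering:
s.part_id | p.part_id | s.supplier | s.qty
6 | 6 | Alice | 32
6 | 6 | Zane | 25
8 | 8 | Bob | 9
8 | 8 | Mona | NULL
NULL | 9 | NULL | NULL
NULL | 9 | NULL | NULL
NULL | 9 | NULL | NULL
NULL | 9 | NULL | NULL

(6, 6, Alice, 32); (6, 6, Zane, 25); (8, 8, Bob, 9); (8, 8, Mona, NULL); (NULL, 9, NULL, NULL); (NULL, 9, NULL, NULL); (NULL, 9, NULL, NULL); (NULL, 9, NULL, NULL)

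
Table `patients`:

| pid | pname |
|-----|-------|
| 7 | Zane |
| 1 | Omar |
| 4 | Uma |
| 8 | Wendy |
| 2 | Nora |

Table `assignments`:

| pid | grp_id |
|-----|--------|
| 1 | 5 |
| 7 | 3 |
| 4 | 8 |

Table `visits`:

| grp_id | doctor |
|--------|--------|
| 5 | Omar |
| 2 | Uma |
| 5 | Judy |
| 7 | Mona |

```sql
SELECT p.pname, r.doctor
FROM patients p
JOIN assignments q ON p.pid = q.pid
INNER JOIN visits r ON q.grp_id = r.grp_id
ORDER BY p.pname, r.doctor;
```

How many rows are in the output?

2

Joins associate left-to-right: patients INNER JOIN assignments on pid gives 3 intermediate row(s).
Then INNER JOIN `visits r` on grp_id: keep only rows whose q.grp_id appears in r.
Result: 2 row(s).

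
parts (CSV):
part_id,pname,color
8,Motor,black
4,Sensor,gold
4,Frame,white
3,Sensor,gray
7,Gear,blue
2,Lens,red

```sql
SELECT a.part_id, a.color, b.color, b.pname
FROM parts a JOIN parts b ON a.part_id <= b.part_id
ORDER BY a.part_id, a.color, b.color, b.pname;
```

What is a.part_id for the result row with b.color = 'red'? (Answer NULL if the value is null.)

INNER JOIN keeps only pairs where the ON condition holds.
Matching on a.part_id <= b.part_id.
- a (part_id=8) pairs with 1 row(s) of b.
- a (part_id=4) pairs with 4 row(s) of b.
- a (part_id=4) pairs with 4 row(s) of b.
- a (part_id=3) pairs with 5 row(s) of b.
- a (part_id=7) pairs with 2 row(s) of b.
- a (part_id=2) pairs with 6 row(s) of b.

2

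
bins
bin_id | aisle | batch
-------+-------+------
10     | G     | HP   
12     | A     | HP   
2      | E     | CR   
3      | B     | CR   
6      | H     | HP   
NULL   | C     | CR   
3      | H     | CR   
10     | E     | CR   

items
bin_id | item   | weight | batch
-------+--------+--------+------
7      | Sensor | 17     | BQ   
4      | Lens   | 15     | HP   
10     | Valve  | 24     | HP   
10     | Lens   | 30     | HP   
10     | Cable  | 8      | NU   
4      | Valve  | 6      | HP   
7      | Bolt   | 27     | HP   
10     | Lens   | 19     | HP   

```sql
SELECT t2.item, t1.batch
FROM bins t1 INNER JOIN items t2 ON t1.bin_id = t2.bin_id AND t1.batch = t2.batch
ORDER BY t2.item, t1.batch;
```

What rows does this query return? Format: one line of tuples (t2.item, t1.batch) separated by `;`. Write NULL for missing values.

(Lens, HP); (Lens, HP); (Valve, HP)

INNER JOIN keeps only pairs where the ON condition holds.
Matching on t1.bin_id = t2.bin_id AND t1.batch = t2.batch. A NULL in a compared column never satisfies the condition.
Matched pairs: 3.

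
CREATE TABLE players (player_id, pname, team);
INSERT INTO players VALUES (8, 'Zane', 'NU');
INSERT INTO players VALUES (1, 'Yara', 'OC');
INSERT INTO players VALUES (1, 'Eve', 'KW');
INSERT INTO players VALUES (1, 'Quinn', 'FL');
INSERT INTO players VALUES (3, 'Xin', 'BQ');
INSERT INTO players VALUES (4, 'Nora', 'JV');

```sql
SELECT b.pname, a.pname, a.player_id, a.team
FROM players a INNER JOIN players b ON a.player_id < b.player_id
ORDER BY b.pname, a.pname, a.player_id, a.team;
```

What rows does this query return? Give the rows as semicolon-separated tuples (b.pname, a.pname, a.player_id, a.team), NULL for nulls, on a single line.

(Nora, Eve, 1, KW); (Nora, Quinn, 1, FL); (Nora, Xin, 3, BQ); (Nora, Yara, 1, OC); (Xin, Eve, 1, KW); (Xin, Quinn, 1, FL); (Xin, Yara, 1, OC); (Zane, Eve, 1, KW); (Zane, Nora, 4, JV); (Zane, Quinn, 1, FL); (Zane, Xin, 3, BQ); (Zane, Yara, 1, OC)

INNER JOIN keeps only pairs where the ON condition holds.
Matching on a.player_id < b.player_id.
- a (player_id=8) has no partner → excluded.
- a (player_id=1) pairs with 3 row(s) of b.
- a (player_id=1) pairs with 3 row(s) of b.
- a (player_id=1) pairs with 3 row(s) of b.
- a (player_id=3) pairs with 2 row(s) of b.
- a (player_id=4) pairs with 1 row(s) of b.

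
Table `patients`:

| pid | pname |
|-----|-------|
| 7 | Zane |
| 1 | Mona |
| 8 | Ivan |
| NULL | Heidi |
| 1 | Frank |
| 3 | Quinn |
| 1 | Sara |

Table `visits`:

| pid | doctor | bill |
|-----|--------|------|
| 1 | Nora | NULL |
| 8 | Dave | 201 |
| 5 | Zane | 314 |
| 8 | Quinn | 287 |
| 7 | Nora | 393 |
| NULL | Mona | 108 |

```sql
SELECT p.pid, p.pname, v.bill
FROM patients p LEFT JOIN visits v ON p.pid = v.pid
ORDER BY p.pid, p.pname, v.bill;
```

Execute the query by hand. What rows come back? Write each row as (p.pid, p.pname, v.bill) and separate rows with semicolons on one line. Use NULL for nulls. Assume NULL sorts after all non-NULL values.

(1, Frank, NULL); (1, Mona, NULL); (1, Sara, NULL); (3, Quinn, NULL); (7, Zane, 393); (8, Ivan, 201); (8, Ivan, 287); (NULL, Heidi, NULL)

LEFT JOIN keeps every row from `patients`; unmatched rows get NULL for `visits`'s columns.
Matching on p.pid = v.pid. A NULL in a compared column never satisfies the condition.
- p row (pid=7): matches 1 v row(s) → 1 output row(s).
- p row (pid=1): matches 1 v row(s) → 1 output row(s).
- p row (pid=8): matches 2 v row(s) → 2 output row(s).
- p row (pid=NULL): no match → kept, v columns NULL.
- p row (pid=1): matches 1 v row(s) → 1 output row(s).
- p row (pid=3): no match → kept, v columns NULL.
- p row (pid=1): matches 1 v row(s) → 1 output row(s).
After projecting and ordering:
p.pid | p.pname | v.bill
1 | Frank | NULL
1 | Mona | NULL
1 | Sara | NULL
3 | Quinn | NULL
7 | Zane | 393
8 | Ivan | 201
8 | Ivan | 287
NULL | Heidi | NULL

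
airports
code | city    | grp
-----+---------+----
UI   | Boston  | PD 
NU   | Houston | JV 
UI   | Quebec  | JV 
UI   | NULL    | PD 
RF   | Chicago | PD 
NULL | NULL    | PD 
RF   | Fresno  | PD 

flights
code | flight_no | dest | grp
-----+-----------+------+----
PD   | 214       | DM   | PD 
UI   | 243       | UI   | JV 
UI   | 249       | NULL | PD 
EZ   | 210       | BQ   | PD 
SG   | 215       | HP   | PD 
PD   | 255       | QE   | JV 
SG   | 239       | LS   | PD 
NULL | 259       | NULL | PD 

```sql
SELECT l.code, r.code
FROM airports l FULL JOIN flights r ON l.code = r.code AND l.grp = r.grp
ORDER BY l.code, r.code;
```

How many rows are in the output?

13

FULL OUTER JOIN keeps every row from both sides; unmatched rows get NULL for the other side's columns.
Matching on l.code = r.code AND l.grp = r.grp. A NULL in a compared column never satisfies the condition.
Matched pairs: 3; unmatched l rows kept: 4; unmatched r rows kept: 6.
Total: 3 matched + 10 padded = 13 rows.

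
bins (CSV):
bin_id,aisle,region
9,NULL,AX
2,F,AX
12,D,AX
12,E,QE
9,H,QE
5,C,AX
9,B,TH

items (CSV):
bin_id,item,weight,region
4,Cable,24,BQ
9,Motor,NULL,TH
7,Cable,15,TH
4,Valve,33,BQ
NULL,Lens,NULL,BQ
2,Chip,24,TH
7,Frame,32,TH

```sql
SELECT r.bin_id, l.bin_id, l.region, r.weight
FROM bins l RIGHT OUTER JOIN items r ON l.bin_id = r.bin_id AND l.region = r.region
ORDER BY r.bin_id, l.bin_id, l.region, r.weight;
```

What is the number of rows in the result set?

7

RIGHT JOIN keeps every row from `items`; unmatched rows get NULL for `bins`'s columns.
Matching on l.bin_id = r.bin_id AND l.region = r.region. A NULL in a compared column never satisfies the condition.
- l (bin_id=9, region=AX) has no partner in r.
- l (bin_id=2, region=AX) has no partner in r.
- l (bin_id=12, region=AX) has no partner in r.
- l (bin_id=12, region=QE) has no partner in r.
- l (bin_id=9, region=QE) has no partner in r.
- l (bin_id=5, region=AX) has no partner in r.
- l (bin_id=9, region=TH) pairs with 1 row(s) of r.
- plus 6 unmatched r row(s), each kept with NULL l columns.
Total: 1 matched + 6 padded = 7 rows.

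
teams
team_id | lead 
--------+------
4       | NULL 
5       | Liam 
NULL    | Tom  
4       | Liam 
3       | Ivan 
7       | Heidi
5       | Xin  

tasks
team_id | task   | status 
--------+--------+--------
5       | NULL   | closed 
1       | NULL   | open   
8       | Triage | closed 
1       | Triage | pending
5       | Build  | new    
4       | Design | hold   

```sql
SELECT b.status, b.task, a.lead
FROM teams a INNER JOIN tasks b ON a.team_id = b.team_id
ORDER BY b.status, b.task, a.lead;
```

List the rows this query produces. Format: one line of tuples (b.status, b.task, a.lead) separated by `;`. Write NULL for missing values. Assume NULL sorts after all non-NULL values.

INNER JOIN keeps only pairs where the ON condition holds.
Matching on a.team_id = b.team_id. A NULL in a compared column never satisfies the condition.
- team_id=4: 1 matching b row(s), so 1 row(s) emitted.
- team_id=5: 2 matching b row(s), so 2 row(s) emitted.
- team_id=NULL: no matching b row, dropped.
- team_id=4: 1 matching b row(s), so 1 row(s) emitted.
- team_id=3: no matching b row, dropped.
- team_id=7: no matching b row, dropped.
- team_id=5: 2 matching b row(s), so 2 row(s) emitted.
After projecting and ordering:
b.status | b.task | a.lead
closed | NULL | Liam
closed | NULL | Xin
hold | Design | Liam
hold | Design | NULL
new | Build | Liam
new | Build | Xin

(closed, NULL, Liam); (closed, NULL, Xin); (hold, Design, Liam); (hold, Design, NULL); (new, Build, Liam); (new, Build, Xin)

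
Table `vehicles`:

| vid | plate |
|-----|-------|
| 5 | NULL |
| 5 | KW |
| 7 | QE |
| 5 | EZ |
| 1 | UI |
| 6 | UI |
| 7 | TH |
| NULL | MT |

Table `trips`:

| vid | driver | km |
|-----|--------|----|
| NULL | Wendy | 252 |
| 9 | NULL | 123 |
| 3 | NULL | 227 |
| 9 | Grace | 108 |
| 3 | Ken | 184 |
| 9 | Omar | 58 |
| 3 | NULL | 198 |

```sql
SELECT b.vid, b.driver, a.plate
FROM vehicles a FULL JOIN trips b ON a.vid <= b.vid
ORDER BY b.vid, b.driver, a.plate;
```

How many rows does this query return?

FULL OUTER JOIN keeps every row from both sides; unmatched rows get NULL for the other side's columns.
Matching on a.vid <= b.vid. A NULL in a compared column never satisfies the condition.
Matched pairs: 24; unmatched a rows kept: 1; unmatched b rows kept: 1.
Total: 24 matched + 2 padded = 26 rows.

26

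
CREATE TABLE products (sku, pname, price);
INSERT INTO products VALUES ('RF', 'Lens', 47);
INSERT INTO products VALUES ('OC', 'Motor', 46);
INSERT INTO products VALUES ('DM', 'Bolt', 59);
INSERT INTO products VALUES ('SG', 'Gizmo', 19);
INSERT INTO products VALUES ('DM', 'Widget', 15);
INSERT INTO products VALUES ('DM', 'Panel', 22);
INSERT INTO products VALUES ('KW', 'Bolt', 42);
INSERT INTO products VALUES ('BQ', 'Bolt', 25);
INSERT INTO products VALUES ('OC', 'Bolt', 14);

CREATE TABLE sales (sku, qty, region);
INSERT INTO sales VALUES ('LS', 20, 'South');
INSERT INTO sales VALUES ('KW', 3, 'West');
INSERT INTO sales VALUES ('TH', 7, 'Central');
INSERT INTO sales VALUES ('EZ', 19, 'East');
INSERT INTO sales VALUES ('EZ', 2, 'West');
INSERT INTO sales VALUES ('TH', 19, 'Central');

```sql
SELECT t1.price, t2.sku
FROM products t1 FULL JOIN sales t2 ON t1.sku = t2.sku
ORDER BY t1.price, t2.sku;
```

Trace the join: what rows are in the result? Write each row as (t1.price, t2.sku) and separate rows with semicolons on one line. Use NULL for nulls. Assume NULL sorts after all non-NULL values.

FULL OUTER JOIN keeps every row from both sides; unmatched rows get NULL for the other side's columns.
Matching on t1.sku = t2.sku.
Matched pairs: 1; unmatched t1 rows kept: 8; unmatched t2 rows kept: 5.

(14, NULL); (15, NULL); (19, NULL); (22, NULL); (25, NULL); (42, KW); (46, NULL); (47, NULL); (59, NULL); (NULL, EZ); (NULL, EZ); (NULL, LS); (NULL, TH); (NULL, TH)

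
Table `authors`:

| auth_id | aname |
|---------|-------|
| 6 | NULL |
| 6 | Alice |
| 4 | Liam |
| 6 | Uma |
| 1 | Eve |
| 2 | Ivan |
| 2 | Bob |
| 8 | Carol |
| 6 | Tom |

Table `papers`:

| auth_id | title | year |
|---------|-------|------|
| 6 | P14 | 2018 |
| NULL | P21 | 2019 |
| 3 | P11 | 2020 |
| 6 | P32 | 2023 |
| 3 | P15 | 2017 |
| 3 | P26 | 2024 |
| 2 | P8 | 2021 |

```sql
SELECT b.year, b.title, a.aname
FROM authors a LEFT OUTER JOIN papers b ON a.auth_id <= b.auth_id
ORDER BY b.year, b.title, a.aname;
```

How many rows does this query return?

29

LEFT JOIN keeps every row from `authors`; unmatched rows get NULL for `papers`'s columns.
Matching on a.auth_id <= b.auth_id. A NULL in a compared column never satisfies the condition.
- a[0] auth_id=6 → 2 match(es) in b → 2 row(s).
- a[1] auth_id=6 → 2 match(es) in b → 2 row(s).
- a[2] auth_id=4 → 2 match(es) in b → 2 row(s).
- a[3] auth_id=6 → 2 match(es) in b → 2 row(s).
- a[4] auth_id=1 → 6 match(es) in b → 6 row(s).
- a[5] auth_id=2 → 6 match(es) in b → 6 row(s).
- a[6] auth_id=2 → 6 match(es) in b → 6 row(s).
- a[7] auth_id=8 → no match; kept with NULLs on the b side.
- a[8] auth_id=6 → 2 match(es) in b → 2 row(s).
Total: 28 matched + 1 padded = 29 rows.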